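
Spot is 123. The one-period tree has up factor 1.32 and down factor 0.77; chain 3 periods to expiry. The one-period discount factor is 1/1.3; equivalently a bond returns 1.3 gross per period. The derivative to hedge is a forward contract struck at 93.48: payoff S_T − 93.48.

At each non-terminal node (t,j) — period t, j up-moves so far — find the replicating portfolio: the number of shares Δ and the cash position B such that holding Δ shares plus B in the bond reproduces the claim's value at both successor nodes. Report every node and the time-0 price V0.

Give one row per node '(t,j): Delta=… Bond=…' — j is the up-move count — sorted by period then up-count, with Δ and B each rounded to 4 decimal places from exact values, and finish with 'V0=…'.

(0,0): Delta=1.0000 Bond=-42.5489
(1,0): Delta=1.0000 Bond=-55.3136
(1,1): Delta=1.0000 Bond=-55.3136
(2,0): Delta=1.0000 Bond=-71.9077
(2,1): Delta=1.0000 Bond=-71.9077
(2,2): Delta=1.0000 Bond=-71.9077
V0=80.4511

Risk-neutral probability p* = (R−d)/(u−d) = (1.3−0.77)/(1.32−0.77) = 0.9636.
Terminal values V(3,·): V(3,0)=-37.3264, V(3,1)=2.7832, V(3,2)=71.5427, V(3,3)=189.4161
(2,0): S=72.9267. Δ = (V_up−V_dn)/(S_up−S_dn) = (2.7832−-37.3264)/(96.2632−56.1536) = 1.0000. V = [p*·2.7832 + (1−p*)·-37.3264]/1.3 = 1.0190. B = V − Δ·S = -71.9077.
(2,1): S=125.0172. Δ = (V_up−V_dn)/(S_up−S_dn) = (71.5427−2.7832)/(165.0227−96.2632) = 1.0000. V = [p*·71.5427 + (1−p*)·2.7832]/1.3 = 53.1095. B = V − Δ·S = -71.9077.
(2,2): S=214.3152. Δ = (V_up−V_dn)/(S_up−S_dn) = (189.4161−71.5427)/(282.8961−165.0227) = 1.0000. V = [p*·189.4161 + (1−p*)·71.5427]/1.3 = 142.4075. B = V − Δ·S = -71.9077.
(1,0): S=94.7100. Δ = (V_up−V_dn)/(S_up−S_dn) = (53.1095−1.0190)/(125.0172−72.9267) = 1.0000. V = [p*·53.1095 + (1−p*)·1.0190]/1.3 = 39.3964. B = V − Δ·S = -55.3136.
(1,1): S=162.3600. Δ = (V_up−V_dn)/(S_up−S_dn) = (142.4075−53.1095)/(214.3152−125.0172) = 1.0000. V = [p*·142.4075 + (1−p*)·53.1095]/1.3 = 107.0464. B = V − Δ·S = -55.3136.
(0,0): S=123.0000. Δ = (V_up−V_dn)/(S_up−S_dn) = (107.0464−39.3964)/(162.3600−94.7100) = 1.0000. V = [p*·107.0464 + (1−p*)·39.3964]/1.3 = 80.4511. B = V − Δ·S = -42.5489.
Each (Δ,B) replicates both successor values, so the strategy is self-financing and V0 is arbitrage-free.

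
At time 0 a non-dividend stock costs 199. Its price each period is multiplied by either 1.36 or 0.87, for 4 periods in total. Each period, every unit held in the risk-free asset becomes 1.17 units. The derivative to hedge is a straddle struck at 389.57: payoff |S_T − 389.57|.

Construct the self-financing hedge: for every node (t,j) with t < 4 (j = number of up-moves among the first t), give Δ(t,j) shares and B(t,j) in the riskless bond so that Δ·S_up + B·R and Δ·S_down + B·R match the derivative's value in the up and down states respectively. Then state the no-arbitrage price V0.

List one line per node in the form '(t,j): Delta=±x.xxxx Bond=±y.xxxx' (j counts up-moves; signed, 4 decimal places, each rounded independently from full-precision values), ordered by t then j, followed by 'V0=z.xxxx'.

Since d<R<u, set p* = (R−d)/(u−d) = 0.6122; price each node as the discounted p*-expectation of its children.
Terminal payoffs: V(4,0)=275.5634, V(4,1)=211.3527, V(4,2)=110.9775, V(4,3)=45.9309, V(4,4)=291.2130
(3,0): S=131.0421. Δ = (V_up−V_dn)/(S_up−S_dn) = (211.3527−275.5634)/(178.2173−114.0066) = -1.0000. V = [p*·211.3527 + (1−p*)·275.5634]/1.17 = 201.9237. B = V − Δ·S = 332.9658.
(3,1): S=204.8474. Δ = (V_up−V_dn)/(S_up−S_dn) = (110.9775−211.3527)/(278.5925−178.2173) = -1.0000. V = [p*·110.9775 + (1−p*)·211.3527]/1.17 = 128.1184. B = V − Δ·S = 332.9658.
(3,2): S=320.2212. Δ = (V_up−V_dn)/(S_up−S_dn) = (45.9309−110.9775)/(435.5009−278.5925) = -0.4146. V = [p*·45.9309 + (1−p*)·110.9775]/1.17 = 60.8146. B = V − Δ·S = 193.5628.
(3,3): S=500.5757. Δ = (V_up−V_dn)/(S_up−S_dn) = (291.2130−45.9309)/(680.7830−435.5009) = 1.0000. V = [p*·291.2130 + (1−p*)·45.9309]/1.17 = 167.6099. B = V − Δ·S = -332.9658.
(2,0): S=150.6231. Δ = (V_up−V_dn)/(S_up−S_dn) = (128.1184−201.9237)/(204.8474−131.0421) = -1.0000. V = [p*·128.1184 + (1−p*)·201.9237]/1.17 = 133.9631. B = V − Δ·S = 284.5862.
(2,1): S=235.4568. Δ = (V_up−V_dn)/(S_up−S_dn) = (60.8146−128.1184)/(320.2212−204.8474) = -0.5834. V = [p*·60.8146 + (1−p*)·128.1184]/1.17 = 74.2837. B = V − Δ·S = 211.6385.
(2,2): S=368.0704. Δ = (V_up−V_dn)/(S_up−S_dn) = (167.6099−60.8146)/(500.5757−320.2212) = 0.5921. V = [p*·167.6099 + (1−p*)·60.8146]/1.17 = 107.8628. B = V − Δ·S = -110.0869.
(1,0): S=173.1300. Δ = (V_up−V_dn)/(S_up−S_dn) = (74.2837−133.9631)/(235.4568−150.6231) = -0.7035. V = [p*·74.2837 + (1−p*)·133.9631]/1.17 = 83.2690. B = V − Δ·S = 205.0635.
(1,1): S=270.6400. Δ = (V_up−V_dn)/(S_up−S_dn) = (107.8628−74.2837)/(368.0704−235.4568) = 0.2532. V = [p*·107.8628 + (1−p*)·74.2837]/1.17 = 81.0618. B = V − Δ·S = 12.5331.
(0,0): S=199.0000. Δ = (V_up−V_dn)/(S_up−S_dn) = (81.0618−83.2690)/(270.6400−173.1300) = -0.0226. V = [p*·81.0618 + (1−p*)·83.2690]/1.17 = 70.0151. B = V − Δ·S = 74.5195.
Each (Δ,B) replicates both successor values, so the strategy is self-financing and V0 is arbitrage-free.

(0,0): Delta=-0.0226 Bond=74.5195
(1,0): Delta=-0.7035 Bond=205.0635
(1,1): Delta=0.2532 Bond=12.5331
(2,0): Delta=-1.0000 Bond=284.5862
(2,1): Delta=-0.5834 Bond=211.6385
(2,2): Delta=0.5921 Bond=-110.0869
(3,0): Delta=-1.0000 Bond=332.9658
(3,1): Delta=-1.0000 Bond=332.9658
(3,2): Delta=-0.4146 Bond=193.5628
(3,3): Delta=1.0000 Bond=-332.9658
V0=70.0151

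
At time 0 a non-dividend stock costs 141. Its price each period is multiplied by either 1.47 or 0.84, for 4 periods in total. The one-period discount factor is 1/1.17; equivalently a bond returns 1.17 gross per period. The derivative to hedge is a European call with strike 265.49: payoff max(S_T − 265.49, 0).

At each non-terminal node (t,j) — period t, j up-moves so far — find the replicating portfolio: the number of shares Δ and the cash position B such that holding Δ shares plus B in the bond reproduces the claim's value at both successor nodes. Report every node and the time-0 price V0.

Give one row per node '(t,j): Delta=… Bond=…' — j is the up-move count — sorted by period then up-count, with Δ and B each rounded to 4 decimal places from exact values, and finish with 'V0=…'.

Risk-neutral probability p* = (R−d)/(u−d) = (1.17−0.84)/(1.47−0.84) = 0.5238.
Terminal values V(4,·): V(4,0)=0.0000, V(4,1)=0.0000, V(4,2)=0.0000, V(4,3)=110.7374, V(4,4)=392.9079
(3,0): S=83.5713. Δ = (V_up−V_dn)/(S_up−S_dn) = (0.0000−0.0000)/(122.8498−70.1999) = 0.0000. V = [p*·0.0000 + (1−p*)·0.0000]/1.17 = 0.0000. B = V − Δ·S = 0.0000.
(3,1): S=146.2497. Δ = (V_up−V_dn)/(S_up−S_dn) = (0.0000−0.0000)/(214.9871−122.8498) = 0.0000. V = [p*·0.0000 + (1−p*)·0.0000]/1.17 = 0.0000. B = V − Δ·S = 0.0000.
(3,2): S=255.9370. Δ = (V_up−V_dn)/(S_up−S_dn) = (110.7374−0.0000)/(376.2274−214.9871) = 0.6868. V = [p*·110.7374 + (1−p*)·0.0000]/1.17 = 49.5772. B = V − Δ·S = -126.1964.
(3,3): S=447.8897. Δ = (V_up−V_dn)/(S_up−S_dn) = (392.9079−110.7374)/(658.3979−376.2274) = 1.0000. V = [p*·392.9079 + (1−p*)·110.7374]/1.17 = 220.9752. B = V − Δ·S = -226.9145.
(2,0): S=99.4896. Δ = (V_up−V_dn)/(S_up−S_dn) = (0.0000−0.0000)/(146.2497−83.5713) = 0.0000. V = [p*·0.0000 + (1−p*)·0.0000]/1.17 = 0.0000. B = V − Δ·S = 0.0000.
(2,1): S=174.1068. Δ = (V_up−V_dn)/(S_up−S_dn) = (49.5772−0.0000)/(255.9370−146.2497) = 0.4520. V = [p*·49.5772 + (1−p*)·0.0000]/1.17 = 22.1957. B = V − Δ·S = -56.4982.
(2,2): S=304.6869. Δ = (V_up−V_dn)/(S_up−S_dn) = (220.9752−49.5772)/(447.8897−255.9370) = 0.8929. V = [p*·220.9752 + (1−p*)·49.5772]/1.17 = 119.1086. B = V − Δ·S = -152.9517.
(1,0): S=118.4400. Δ = (V_up−V_dn)/(S_up−S_dn) = (22.1957−0.0000)/(174.1068−99.4896) = 0.2975. V = [p*·22.1957 + (1−p*)·0.0000]/1.17 = 9.9370. B = V − Δ·S = -25.2943.
(1,1): S=207.2700. Δ = (V_up−V_dn)/(S_up−S_dn) = (119.1086−22.1957)/(304.6869−174.1068) = 0.7422. V = [p*·119.1086 + (1−p*)·22.1957]/1.17 = 62.3587. B = V − Δ·S = -91.4714.
(0,0): S=141.0000. Δ = (V_up−V_dn)/(S_up−S_dn) = (62.3587−9.9370)/(207.2700−118.4400) = 0.5901. V = [p*·62.3587 + (1−p*)·9.9370]/1.17 = 31.9624. B = V − Δ·S = -51.2465.
Check: Δ(0,0)·S0 + B(0,0) = 31.9624 = V0.

(0,0): Delta=0.5901 Bond=-51.2465
(1,0): Delta=0.2975 Bond=-25.2943
(1,1): Delta=0.7422 Bond=-91.4714
(2,0): Delta=0.0000 Bond=0.0000
(2,1): Delta=0.4520 Bond=-56.4982
(2,2): Delta=0.8929 Bond=-152.9517
(3,0): Delta=0.0000 Bond=0.0000
(3,1): Delta=0.0000 Bond=0.0000
(3,2): Delta=0.6868 Bond=-126.1964
(3,3): Delta=1.0000 Bond=-226.9145
V0=31.9624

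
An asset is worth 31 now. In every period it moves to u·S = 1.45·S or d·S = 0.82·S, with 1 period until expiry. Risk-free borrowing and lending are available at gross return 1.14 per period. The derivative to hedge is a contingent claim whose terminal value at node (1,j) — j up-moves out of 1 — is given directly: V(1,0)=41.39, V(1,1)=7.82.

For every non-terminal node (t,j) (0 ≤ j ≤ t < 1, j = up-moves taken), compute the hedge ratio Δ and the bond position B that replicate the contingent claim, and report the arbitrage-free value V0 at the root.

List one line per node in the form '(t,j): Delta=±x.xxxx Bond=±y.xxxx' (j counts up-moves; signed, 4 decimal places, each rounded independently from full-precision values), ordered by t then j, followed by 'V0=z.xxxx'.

(0,0): Delta=-1.7189 Bond=74.6353
V0=21.3496

The replicating-portfolio and risk-neutral prices coincide; use p* = (1.14−0.82)/(1.45−0.82) = 0.5079 for the latter.
At expiry t=1: V(1,0)=41.3900, V(1,1)=7.8200
Node (0,0) S=31.0000: V=(p*·7.8200+(1−p*)·41.3900)/1.14=21.3496; Δ=(7.8200−41.3900)/(44.9500−25.4200)=-1.7189; B=V−Δ·S=74.6353
Check: Δ(0,0)·S0 + B(0,0) = 21.3496 = V0.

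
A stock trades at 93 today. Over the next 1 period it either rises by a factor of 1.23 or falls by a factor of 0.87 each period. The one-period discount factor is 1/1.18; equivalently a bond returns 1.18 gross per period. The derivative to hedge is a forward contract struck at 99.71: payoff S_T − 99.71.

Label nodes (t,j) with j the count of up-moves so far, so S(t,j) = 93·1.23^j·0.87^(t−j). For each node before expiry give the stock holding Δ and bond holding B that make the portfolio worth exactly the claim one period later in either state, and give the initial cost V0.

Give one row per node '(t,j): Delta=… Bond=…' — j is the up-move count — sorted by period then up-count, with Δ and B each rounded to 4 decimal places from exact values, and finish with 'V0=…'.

Under the risk-neutral measure, an up-move has probability p* = (R−d)/(u−d) = 0.8611 and values discount at R = 1.18.
Payoff layer (t=1): V(1,0)=-18.8000, V(1,1)=14.6800
  t=0,j=0: stock 93.0000 → up 114.3900 (V=14.6800), down 80.9100 (V=-18.8000). Price 8.5000; hedge Δ=1.0000, bond B=-84.5000.
Check: Δ(0,0)·S0 + B(0,0) = 8.5000 = V0.

(0,0): Delta=1.0000 Bond=-84.5000
V0=8.5000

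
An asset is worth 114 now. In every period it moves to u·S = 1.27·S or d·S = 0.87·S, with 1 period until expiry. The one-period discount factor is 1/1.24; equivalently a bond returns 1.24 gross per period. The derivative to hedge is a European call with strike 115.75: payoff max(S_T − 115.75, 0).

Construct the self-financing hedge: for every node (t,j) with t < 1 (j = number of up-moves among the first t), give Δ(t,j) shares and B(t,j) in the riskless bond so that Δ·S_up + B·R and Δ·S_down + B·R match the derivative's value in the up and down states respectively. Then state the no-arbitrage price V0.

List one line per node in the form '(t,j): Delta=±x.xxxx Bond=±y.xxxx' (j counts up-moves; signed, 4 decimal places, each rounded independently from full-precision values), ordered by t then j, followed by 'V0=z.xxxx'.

No-arbitrage ⇒ martingale measure with p* = (R−d)/(u−d) = 0.9250.
Terminal values V(1,·): V(1,0)=0.0000, V(1,1)=29.0300
  t=0,j=0: stock 114.0000 → up 144.7800 (V=29.0300), down 99.1800 (V=0.0000). Price 21.6554; hedge Δ=0.6366, bond B=-50.9196.
Root portfolio cost Δ·114+B reproduces V0=21.6554.

(0,0): Delta=0.6366 Bond=-50.9196
V0=21.6554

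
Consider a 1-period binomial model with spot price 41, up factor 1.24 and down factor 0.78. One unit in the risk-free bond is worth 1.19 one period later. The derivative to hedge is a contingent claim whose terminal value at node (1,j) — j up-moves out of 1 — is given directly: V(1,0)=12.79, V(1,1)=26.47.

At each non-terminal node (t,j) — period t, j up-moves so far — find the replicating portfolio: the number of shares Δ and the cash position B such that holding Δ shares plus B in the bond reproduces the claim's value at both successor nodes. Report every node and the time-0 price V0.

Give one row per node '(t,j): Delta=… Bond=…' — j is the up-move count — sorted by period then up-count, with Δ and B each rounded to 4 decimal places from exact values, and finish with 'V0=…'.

Since d<R<u, set p* = (R−d)/(u−d) = 0.8913; price each node as the discounted p*-expectation of its children.
Terminal payoffs: V(1,0)=12.7900, V(1,1)=26.4700
Node (0,0) S=41.0000: V=(p*·26.4700+(1−p*)·12.7900)/1.19=20.9942; Δ=(26.4700−12.7900)/(50.8400−31.9800)=0.7253; B=V−Δ·S=-8.7450
Each (Δ,B) replicates both successor values, so the strategy is self-financing and V0 is arbitrage-free.

(0,0): Delta=0.7253 Bond=-8.7450
V0=20.9942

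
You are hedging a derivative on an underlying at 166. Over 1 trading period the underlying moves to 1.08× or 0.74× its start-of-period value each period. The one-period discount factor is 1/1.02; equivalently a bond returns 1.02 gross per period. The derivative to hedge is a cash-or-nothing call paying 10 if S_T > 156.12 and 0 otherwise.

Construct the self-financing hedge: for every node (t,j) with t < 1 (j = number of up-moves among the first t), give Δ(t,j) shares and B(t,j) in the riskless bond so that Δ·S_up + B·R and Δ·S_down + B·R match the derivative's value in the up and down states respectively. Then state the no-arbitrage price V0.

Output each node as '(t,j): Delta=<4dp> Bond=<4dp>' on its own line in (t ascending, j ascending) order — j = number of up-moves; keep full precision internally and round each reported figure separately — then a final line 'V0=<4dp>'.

(0,0): Delta=0.1772 Bond=-21.3379
V0=8.0738

Since d<R<u, set p* = (R−d)/(u−d) = 0.8235; price each node as the discounted p*-expectation of its children.
Terminal payoffs: V(1,0)=0.0000, V(1,1)=10.0000
  t=0,j=0: stock 166.0000 → up 179.2800 (V=10.0000), down 122.8400 (V=0.0000). Price 8.0738; hedge Δ=0.1772, bond B=-21.3379.
Check: Δ(0,0)·S0 + B(0,0) = 8.0738 = V0.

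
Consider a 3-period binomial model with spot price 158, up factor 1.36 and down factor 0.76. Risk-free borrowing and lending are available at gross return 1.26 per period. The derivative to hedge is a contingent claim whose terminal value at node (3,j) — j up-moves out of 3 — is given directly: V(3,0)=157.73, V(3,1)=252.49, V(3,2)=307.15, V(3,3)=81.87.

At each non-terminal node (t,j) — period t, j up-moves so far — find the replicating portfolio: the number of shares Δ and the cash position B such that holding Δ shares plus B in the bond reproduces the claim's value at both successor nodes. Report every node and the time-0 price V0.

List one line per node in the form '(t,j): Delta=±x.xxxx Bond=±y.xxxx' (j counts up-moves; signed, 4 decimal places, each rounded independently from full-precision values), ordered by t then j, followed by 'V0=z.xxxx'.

Under the risk-neutral measure, an up-move has probability p* = (R−d)/(u−d) = 0.8333 and values discount at R = 1.26.
At expiry t=3: V(3,0)=157.7300, V(3,1)=252.4900, V(3,2)=307.1500, V(3,3)=81.8700
Node (2,0) S=91.2608: V=(p*·252.4900+(1−p*)·157.7300)/1.26=187.8545; Δ=(252.4900−157.7300)/(124.1147−69.3582)=1.7306; B=V−Δ·S=29.9212
Node (2,1) S=163.3088: V=(p*·307.1500+(1−p*)·252.4900)/1.26=236.5397; Δ=(307.1500−252.4900)/(222.1000−124.1147)=0.5578; B=V−Δ·S=145.4397
Node (2,2) S=292.2368: V=(p*·81.8700+(1−p*)·307.1500)/1.26=94.7751; Δ=(81.8700−307.1500)/(397.4420−222.1000)=-1.2848; B=V−Δ·S=470.2418
Node (1,0) S=120.0800: V=(p*·236.5397+(1−p*)·187.8545)/1.26=181.2901; Δ=(236.5397−187.8545)/(163.3088−91.2608)=0.6757; B=V−Δ·S=100.1481
Node (1,1) S=214.8800: V=(p*·94.7751+(1−p*)·236.5397)/1.26=93.9703; Δ=(94.7751−236.5397)/(292.2368−163.3088)=-1.0996; B=V−Δ·S=330.2445
Node (0,0) S=158.0000: V=(p*·93.9703+(1−p*)·181.2901)/1.26=86.1298; Δ=(93.9703−181.2901)/(214.8800−120.0800)=-0.9211; B=V−Δ·S=231.6628
Each (Δ,B) replicates both successor values, so the strategy is self-financing and V0 is arbitrage-free.

(0,0): Delta=-0.9211 Bond=231.6628
(1,0): Delta=0.6757 Bond=100.1481
(1,1): Delta=-1.0996 Bond=330.2445
(2,0): Delta=1.7306 Bond=29.9212
(2,1): Delta=0.5578 Bond=145.4397
(2,2): Delta=-1.2848 Bond=470.2418
V0=86.1298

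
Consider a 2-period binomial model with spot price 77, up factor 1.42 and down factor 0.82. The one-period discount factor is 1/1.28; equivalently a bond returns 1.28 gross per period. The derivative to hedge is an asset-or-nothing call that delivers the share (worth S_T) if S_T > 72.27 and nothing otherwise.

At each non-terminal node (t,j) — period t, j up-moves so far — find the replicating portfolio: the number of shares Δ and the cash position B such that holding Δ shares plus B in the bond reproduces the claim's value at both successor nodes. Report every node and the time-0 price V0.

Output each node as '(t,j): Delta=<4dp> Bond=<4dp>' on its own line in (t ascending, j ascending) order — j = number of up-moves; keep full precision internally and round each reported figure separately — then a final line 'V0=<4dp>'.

Under the risk-neutral measure, an up-move has probability p* = (R−d)/(u−d) = 0.7667 and values discount at R = 1.28.
At expiry t=2: V(2,0)=0.0000, V(2,1)=89.6588, V(2,2)=155.2628
Node (1,0) S=63.1400: V=(p*·89.6588+(1−p*)·0.0000)/1.28=53.7019; Δ=(89.6588−0.0000)/(89.6588−51.7748)=2.3667; B=V−Δ·S=-95.7294
Node (1,1) S=109.3400: V=(p*·155.2628+(1−p*)·89.6588)/1.28=109.3400; Δ=(155.2628−89.6588)/(155.2628−89.6588)=1.0000; B=V−Δ·S=0.0000
Node (0,0) S=77.0000: V=(p*·109.3400+(1−p*)·53.7019)/1.28=75.2795; Δ=(109.3400−53.7019)/(109.3400−63.1400)=1.2043; B=V−Δ·S=-17.4507
The time-0 hedge costs 75.2795, which is the no-arbitrage price.

(0,0): Delta=1.2043 Bond=-17.4507
(1,0): Delta=2.3667 Bond=-95.7294
(1,1): Delta=1.0000 Bond=0.0000
V0=75.2795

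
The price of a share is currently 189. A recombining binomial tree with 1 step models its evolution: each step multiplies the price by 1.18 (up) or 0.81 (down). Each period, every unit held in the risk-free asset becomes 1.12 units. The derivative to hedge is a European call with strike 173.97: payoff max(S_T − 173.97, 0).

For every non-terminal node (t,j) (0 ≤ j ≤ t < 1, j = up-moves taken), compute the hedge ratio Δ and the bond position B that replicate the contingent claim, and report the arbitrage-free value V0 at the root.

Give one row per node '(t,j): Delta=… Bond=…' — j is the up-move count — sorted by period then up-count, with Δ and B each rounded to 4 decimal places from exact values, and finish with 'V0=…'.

(0,0): Delta=0.7014 Bond=-95.8748
V0=36.6928

Under the risk-neutral measure, an up-move has probability p* = (R−d)/(u−d) = 0.8378 and values discount at R = 1.12.
Terminal values V(1,·): V(1,0)=0.0000, V(1,1)=49.0500
  t=0,j=0: stock 189.0000 → up 223.0200 (V=49.0500), down 153.0900 (V=0.0000). Price 36.6928; hedge Δ=0.7014, bond B=-95.8748.
Self-financing check: at every node Δ·S+B equals the discounted successor values.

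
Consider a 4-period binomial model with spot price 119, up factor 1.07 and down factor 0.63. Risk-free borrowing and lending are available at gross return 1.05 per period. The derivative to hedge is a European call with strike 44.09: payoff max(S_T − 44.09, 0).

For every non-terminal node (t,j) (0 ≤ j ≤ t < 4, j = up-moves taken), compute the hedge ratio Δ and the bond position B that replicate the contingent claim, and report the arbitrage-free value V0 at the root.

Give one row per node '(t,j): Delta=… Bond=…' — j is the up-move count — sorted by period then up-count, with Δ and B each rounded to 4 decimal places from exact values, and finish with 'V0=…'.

Under the risk-neutral measure, an up-move has probability p* = (R−d)/(u−d) = 0.9545 and values discount at R = 1.05.
Terminal values V(4,·): V(4,0)=0.0000, V(4,1)=0.0000, V(4,2)=9.9849, V(4,3)=47.7515, V(4,4)=111.8947
(3,0): S=29.7556. Δ = (V_up−V_dn)/(S_up−S_dn) = (0.0000−0.0000)/(31.8385−18.7460) = 0.0000. V = [p*·0.0000 + (1−p*)·0.0000]/1.05 = 0.0000. B = V − Δ·S = 0.0000.
(3,1): S=50.5373. Δ = (V_up−V_dn)/(S_up−S_dn) = (9.9849−0.0000)/(54.0749−31.8385) = 0.4490. V = [p*·9.9849 + (1−p*)·0.0000]/1.05 = 9.0772. B = V − Δ·S = -13.6158.
(3,2): S=85.8332. Δ = (V_up−V_dn)/(S_up−S_dn) = (47.7515−9.9849)/(91.8415−54.0749) = 1.0000. V = [p*·47.7515 + (1−p*)·9.9849]/1.05 = 43.8427. B = V − Δ·S = -41.9905.
(3,3): S=145.7801. Δ = (V_up−V_dn)/(S_up−S_dn) = (111.8947−47.7515)/(155.9847−91.8415) = 1.0000. V = [p*·111.8947 + (1−p*)·47.7515]/1.05 = 103.7896. B = V − Δ·S = -41.9905.
(2,0): S=47.2311. Δ = (V_up−V_dn)/(S_up−S_dn) = (9.0772−0.0000)/(50.5373−29.7556) = 0.4368. V = [p*·9.0772 + (1−p*)·0.0000]/1.05 = 8.2520. B = V − Δ·S = -12.3780.
(2,1): S=80.2179. Δ = (V_up−V_dn)/(S_up−S_dn) = (43.8427−9.0772)/(85.8332−50.5373) = 0.9850. V = [p*·43.8427 + (1−p*)·9.0772]/1.05 = 40.2499. B = V − Δ·S = -38.7626.
(2,2): S=136.2431. Δ = (V_up−V_dn)/(S_up−S_dn) = (103.7896−43.8427)/(145.7801−85.8332) = 1.0000. V = [p*·103.7896 + (1−p*)·43.8427]/1.05 = 96.2522. B = V − Δ·S = -39.9909.
(1,0): S=74.9700. Δ = (V_up−V_dn)/(S_up−S_dn) = (40.2499−8.2520)/(80.2179−47.2311) = 0.9700. V = [p*·40.2499 + (1−p*)·8.2520]/1.05 = 36.9481. B = V − Δ·S = -35.7746.
(1,1): S=127.3300. Δ = (V_up−V_dn)/(S_up−S_dn) = (96.2522−40.2499)/(136.2431−80.2179) = 0.9996. V = [p*·96.2522 + (1−p*)·40.2499]/1.05 = 89.2444. B = V − Δ·S = -38.0334.
(0,0): S=119.0000. Δ = (V_up−V_dn)/(S_up−S_dn) = (89.2444−36.9481)/(127.3300−74.9700) = 0.9988. V = [p*·89.2444 + (1−p*)·36.9481]/1.05 = 82.7308. B = V − Δ·S = -36.1245.
Check: Δ(0,0)·S0 + B(0,0) = 82.7308 = V0.

(0,0): Delta=0.9988 Bond=-36.1245
(1,0): Delta=0.9700 Bond=-35.7746
(1,1): Delta=0.9996 Bond=-38.0334
(2,0): Delta=0.4368 Bond=-12.3780
(2,1): Delta=0.9850 Bond=-38.7626
(2,2): Delta=1.0000 Bond=-39.9909
(3,0): Delta=0.0000 Bond=0.0000
(3,1): Delta=0.4490 Bond=-13.6158
(3,2): Delta=1.0000 Bond=-41.9905
(3,3): Delta=1.0000 Bond=-41.9905
V0=82.7308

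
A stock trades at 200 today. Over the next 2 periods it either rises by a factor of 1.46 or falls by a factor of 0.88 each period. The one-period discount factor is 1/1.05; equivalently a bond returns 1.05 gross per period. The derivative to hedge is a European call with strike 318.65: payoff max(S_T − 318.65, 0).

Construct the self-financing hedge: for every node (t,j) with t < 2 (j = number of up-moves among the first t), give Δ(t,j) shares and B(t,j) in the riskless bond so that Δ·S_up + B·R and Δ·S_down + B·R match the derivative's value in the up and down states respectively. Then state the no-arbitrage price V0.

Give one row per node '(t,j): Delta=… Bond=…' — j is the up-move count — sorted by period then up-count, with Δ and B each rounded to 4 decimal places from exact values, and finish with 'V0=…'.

(0,0): Delta=0.2591 Bond=-43.4302
(1,0): Delta=0.0000 Bond=0.0000
(1,1): Delta=0.6357 Bond=-155.5823
V0=8.3899

The replicating-portfolio and risk-neutral prices coincide; use p* = (1.05−0.88)/(1.46−0.88) = 0.2931 for the latter.
Payoff layer (t=2): V(2,0)=0.0000, V(2,1)=0.0000, V(2,2)=107.6700
  t=1,j=0: stock 176.0000 → up 256.9600 (V=0.0000), down 154.8800 (V=0.0000). Price 0.0000; hedge Δ=0.0000, bond B=0.0000.
  t=1,j=1: stock 292.0000 → up 426.3200 (V=107.6700), down 256.9600 (V=0.0000). Price 30.0557; hedge Δ=0.6357, bond B=-155.5823.
  t=0,j=0: stock 200.0000 → up 292.0000 (V=30.0557), down 176.0000 (V=0.0000). Price 8.3899; hedge Δ=0.2591, bond B=-43.4302.
Each (Δ,B) replicates both successor values, so the strategy is self-financing and V0 is arbitrage-free.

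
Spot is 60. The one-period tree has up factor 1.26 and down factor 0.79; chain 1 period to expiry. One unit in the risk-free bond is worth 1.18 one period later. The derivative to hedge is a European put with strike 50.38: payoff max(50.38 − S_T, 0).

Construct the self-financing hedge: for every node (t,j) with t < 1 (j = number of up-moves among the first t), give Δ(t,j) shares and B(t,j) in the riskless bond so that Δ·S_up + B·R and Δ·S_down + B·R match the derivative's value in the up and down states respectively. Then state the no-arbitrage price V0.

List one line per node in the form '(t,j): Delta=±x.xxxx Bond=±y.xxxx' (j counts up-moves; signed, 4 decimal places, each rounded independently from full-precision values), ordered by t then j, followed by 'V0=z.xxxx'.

(0,0): Delta=-0.1057 Bond=6.7703
V0=0.4299

Under the risk-neutral measure, an up-move has probability p* = (R−d)/(u−d) = 0.8298 and values discount at R = 1.18.
Payoff layer (t=1): V(1,0)=2.9800, V(1,1)=0.0000
Node (0,0) S=60.0000: V=(p*·0.0000+(1−p*)·2.9800)/1.18=0.4299; Δ=(0.0000−2.9800)/(75.6000−47.4000)=-0.1057; B=V−Δ·S=6.7703
Check: Δ(0,0)·S0 + B(0,0) = 0.4299 = V0.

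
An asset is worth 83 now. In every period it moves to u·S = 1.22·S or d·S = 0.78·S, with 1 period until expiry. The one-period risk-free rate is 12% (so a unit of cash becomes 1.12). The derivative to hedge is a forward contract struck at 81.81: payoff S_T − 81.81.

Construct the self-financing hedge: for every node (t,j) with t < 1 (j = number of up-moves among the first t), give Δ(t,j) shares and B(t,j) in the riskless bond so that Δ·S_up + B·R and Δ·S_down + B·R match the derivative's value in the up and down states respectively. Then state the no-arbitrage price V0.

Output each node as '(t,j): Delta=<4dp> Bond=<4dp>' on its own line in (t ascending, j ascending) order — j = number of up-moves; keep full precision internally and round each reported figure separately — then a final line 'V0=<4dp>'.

(0,0): Delta=1.0000 Bond=-73.0446
V0=9.9554

Under the risk-neutral measure, an up-move has probability p* = (R−d)/(u−d) = 0.7727 and values discount at R = 1.12.
Payoff layer (t=1): V(1,0)=-17.0700, V(1,1)=19.4500
  t=0,j=0: stock 83.0000 → up 101.2600 (V=19.4500), down 64.7400 (V=-17.0700). Price 9.9554; hedge Δ=1.0000, bond B=-73.0446.
Check: Δ(0,0)·S0 + B(0,0) = 9.9554 = V0.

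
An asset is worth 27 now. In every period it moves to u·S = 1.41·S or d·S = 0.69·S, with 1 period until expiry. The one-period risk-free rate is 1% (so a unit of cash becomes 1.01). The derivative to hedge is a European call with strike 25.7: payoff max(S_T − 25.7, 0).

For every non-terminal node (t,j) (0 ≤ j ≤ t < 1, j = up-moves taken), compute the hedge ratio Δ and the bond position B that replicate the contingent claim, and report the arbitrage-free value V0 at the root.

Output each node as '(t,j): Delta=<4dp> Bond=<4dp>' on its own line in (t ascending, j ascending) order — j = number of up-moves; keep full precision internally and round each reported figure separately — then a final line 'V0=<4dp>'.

No-arbitrage ⇒ martingale measure with p* = (R−d)/(u−d) = 0.4444.
At expiry t=1: V(1,0)=0.0000, V(1,1)=12.3700
(0,0): S=27.0000. Δ = (V_up−V_dn)/(S_up−S_dn) = (12.3700−0.0000)/(38.0700−18.6300) = 0.6363. V = [p*·12.3700 + (1−p*)·0.0000]/1.01 = 5.4433. B = V − Δ·S = -11.7372.
Check: Δ(0,0)·S0 + B(0,0) = 5.4433 = V0.

(0,0): Delta=0.6363 Bond=-11.7372
V0=5.4433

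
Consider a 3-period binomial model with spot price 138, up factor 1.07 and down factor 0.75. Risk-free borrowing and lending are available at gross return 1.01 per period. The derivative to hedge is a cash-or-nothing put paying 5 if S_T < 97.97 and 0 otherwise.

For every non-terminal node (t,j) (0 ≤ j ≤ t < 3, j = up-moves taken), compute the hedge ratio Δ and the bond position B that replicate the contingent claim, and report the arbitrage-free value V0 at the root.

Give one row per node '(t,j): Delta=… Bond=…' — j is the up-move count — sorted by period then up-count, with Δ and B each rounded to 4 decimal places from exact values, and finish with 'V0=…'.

The replicating-portfolio and risk-neutral prices coincide; use p* = (1.01−0.75)/(1.07−0.75) = 0.8125 for the latter.
Terminal payoffs: V(3,0)=5.0000, V(3,1)=5.0000, V(3,2)=0.0000, V(3,3)=0.0000
Node (2,0) S=77.6250: V=(p*·5.0000+(1−p*)·5.0000)/1.01=4.9505; Δ=(5.0000−5.0000)/(83.0588−58.2188)=0.0000; B=V−Δ·S=4.9505
Node (2,1) S=110.7450: V=(p*·0.0000+(1−p*)·5.0000)/1.01=0.9282; Δ=(0.0000−5.0000)/(118.4972−83.0588)=-0.1411; B=V−Δ·S=16.5532
Node (2,2) S=157.9962: V=(p*·0.0000+(1−p*)·0.0000)/1.01=0.0000; Δ=(0.0000−0.0000)/(169.0559−118.4972)=0.0000; B=V−Δ·S=0.0000
Node (1,0) S=103.5000: V=(p*·0.9282+(1−p*)·4.9505)/1.01=1.6657; Δ=(0.9282−4.9505)/(110.7450−77.6250)=-0.1214; B=V−Δ·S=14.2354
Node (1,1) S=147.6600: V=(p*·0.0000+(1−p*)·0.9282)/1.01=0.1723; Δ=(0.0000−0.9282)/(157.9962−110.7450)=-0.0196; B=V−Δ·S=3.0730
Node (0,0) S=138.0000: V=(p*·0.1723+(1−p*)·1.6657)/1.01=0.4479; Δ=(0.1723−1.6657)/(147.6600−103.5000)=-0.0338; B=V−Δ·S=5.1148
Each (Δ,B) replicates both successor values, so the strategy is self-financing and V0 is arbitrage-free.

(0,0): Delta=-0.0338 Bond=5.1148
(1,0): Delta=-0.1214 Bond=14.2354
(1,1): Delta=-0.0196 Bond=3.0730
(2,0): Delta=0.0000 Bond=4.9505
(2,1): Delta=-0.1411 Bond=16.5532
(2,2): Delta=0.0000 Bond=0.0000
V0=0.4479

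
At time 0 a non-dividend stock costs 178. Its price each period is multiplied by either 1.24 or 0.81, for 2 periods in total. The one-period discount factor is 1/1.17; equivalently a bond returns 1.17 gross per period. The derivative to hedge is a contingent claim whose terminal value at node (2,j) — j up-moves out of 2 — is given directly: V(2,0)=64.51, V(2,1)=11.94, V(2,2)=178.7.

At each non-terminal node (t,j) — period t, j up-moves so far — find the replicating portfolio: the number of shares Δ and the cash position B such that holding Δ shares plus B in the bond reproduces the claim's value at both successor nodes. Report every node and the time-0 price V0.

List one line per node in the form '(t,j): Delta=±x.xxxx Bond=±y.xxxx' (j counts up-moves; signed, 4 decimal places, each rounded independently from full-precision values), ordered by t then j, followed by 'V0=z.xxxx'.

(0,0): Delta=1.4635 Bond=-165.3688
(1,0): Delta=-0.8479 Bond=139.7754
(1,1): Delta=1.7570 Bond=-258.2815
V0=95.1264

Since d<R<u, set p* = (R−d)/(u−d) = 0.8372; price each node as the discounted p*-expectation of its children.
At expiry t=2: V(2,0)=64.5100, V(2,1)=11.9400, V(2,2)=178.7000
(1,0): S=144.1800. Δ = (V_up−V_dn)/(S_up−S_dn) = (11.9400−64.5100)/(178.7832−116.7858) = -0.8479. V = [p*·11.9400 + (1−p*)·64.5100]/1.17 = 17.5196. B = V − Δ·S = 139.7754.
(1,1): S=220.7200. Δ = (V_up−V_dn)/(S_up−S_dn) = (178.7000−11.9400)/(273.6928−178.7832) = 1.7570. V = [p*·178.7000 + (1−p*)·11.9400]/1.17 = 129.5325. B = V − Δ·S = -258.2815.
(0,0): S=178.0000. Δ = (V_up−V_dn)/(S_up−S_dn) = (129.5325−17.5196)/(220.7200−144.1800) = 1.4635. V = [p*·129.5325 + (1−p*)·17.5196]/1.17 = 95.1264. B = V − Δ·S = -165.3688.
The time-0 hedge costs 95.1264, which is the no-arbitrage price.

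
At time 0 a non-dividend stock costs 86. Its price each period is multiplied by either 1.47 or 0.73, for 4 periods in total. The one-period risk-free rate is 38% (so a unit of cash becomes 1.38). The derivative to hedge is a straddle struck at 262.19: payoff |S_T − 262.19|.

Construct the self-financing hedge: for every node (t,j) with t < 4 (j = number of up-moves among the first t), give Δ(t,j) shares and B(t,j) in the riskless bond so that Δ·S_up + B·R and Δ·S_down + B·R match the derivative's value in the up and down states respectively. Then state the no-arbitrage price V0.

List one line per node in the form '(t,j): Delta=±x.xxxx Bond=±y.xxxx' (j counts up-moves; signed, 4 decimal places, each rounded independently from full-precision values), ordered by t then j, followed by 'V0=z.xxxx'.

(0,0): Delta=0.1296 Bond=20.9047
(1,0): Delta=-1.0000 Bond=99.7652
(1,1): Delta=0.2073 Bond=19.0293
(2,0): Delta=-1.0000 Bond=137.6759
(2,1): Delta=-1.0000 Bond=137.6759
(2,2): Delta=0.2903 Bond=10.8337
(3,0): Delta=-1.0000 Bond=189.9928
(3,1): Delta=-1.0000 Bond=189.9928
(3,2): Delta=-1.0000 Bond=189.9928
(3,3): Delta=0.3790 Bond=-9.2861
V0=32.0508

The replicating-portfolio and risk-neutral prices coincide; use p* = (1.38−0.73)/(1.47−0.73) = 0.8784 for the latter.
Terminal values V(4,·): V(4,0)=237.7675, V(4,1)=213.0105, V(4,2)=163.1572, V(4,3)=62.7679, V(4,4)=139.3860
(3,0): S=33.4555. Δ = (V_up−V_dn)/(S_up−S_dn) = (213.0105−237.7675)/(49.1795−24.4225) = -1.0000. V = [p*·213.0105 + (1−p*)·237.7675]/1.38 = 156.5373. B = V − Δ·S = 189.9928.
(3,1): S=67.3692. Δ = (V_up−V_dn)/(S_up−S_dn) = (163.1572−213.0105)/(99.0328−49.1795) = -1.0000. V = [p*·163.1572 + (1−p*)·213.0105]/1.38 = 122.6235. B = V − Δ·S = 189.9928.
(3,2): S=135.6613. Δ = (V_up−V_dn)/(S_up−S_dn) = (62.7679−163.1572)/(199.4221−99.0328) = -1.0000. V = [p*·62.7679 + (1−p*)·163.1572]/1.38 = 54.3315. B = V − Δ·S = 189.9928.
(3,3): S=273.1810. Δ = (V_up−V_dn)/(S_up−S_dn) = (139.3860−62.7679)/(401.5760−199.4221) = 0.3790. V = [p*·139.3860 + (1−p*)·62.7679]/1.38 = 94.2519. B = V − Δ·S = -9.2861.
(2,0): S=45.8294. Δ = (V_up−V_dn)/(S_up−S_dn) = (122.6235−156.5373)/(67.3692−33.4555) = -1.0000. V = [p*·122.6235 + (1−p*)·156.5373]/1.38 = 91.8465. B = V − Δ·S = 137.6759.
(2,1): S=92.2866. Δ = (V_up−V_dn)/(S_up−S_dn) = (54.3315−122.6235)/(135.6613−67.3692) = -1.0000. V = [p*·54.3315 + (1−p*)·122.6235]/1.38 = 45.3893. B = V − Δ·S = 137.6759.
(2,2): S=185.8374. Δ = (V_up−V_dn)/(S_up−S_dn) = (94.2519−54.3315)/(273.1810−135.6613) = 0.2903. V = [p*·94.2519 + (1−p*)·54.3315]/1.38 = 64.7802. B = V − Δ·S = 10.8337.
(1,0): S=62.7800. Δ = (V_up−V_dn)/(S_up−S_dn) = (45.3893−91.8465)/(92.2866−45.8294) = -1.0000. V = [p*·45.3893 + (1−p*)·91.8465]/1.38 = 36.9852. B = V − Δ·S = 99.7652.
(1,1): S=126.4200. Δ = (V_up−V_dn)/(S_up−S_dn) = (64.7802−45.3893)/(185.8374−92.2866) = 0.2073. V = [p*·64.7802 + (1−p*)·45.3893]/1.38 = 45.2332. B = V − Δ·S = 19.0293.
(0,0): S=86.0000. Δ = (V_up−V_dn)/(S_up−S_dn) = (45.2332−36.9852)/(126.4200−62.7800) = 0.1296. V = [p*·45.2332 + (1−p*)·36.9852]/1.38 = 32.0508. B = V − Δ·S = 20.9047.
The time-0 hedge costs 32.0508, which is the no-arbitrage price.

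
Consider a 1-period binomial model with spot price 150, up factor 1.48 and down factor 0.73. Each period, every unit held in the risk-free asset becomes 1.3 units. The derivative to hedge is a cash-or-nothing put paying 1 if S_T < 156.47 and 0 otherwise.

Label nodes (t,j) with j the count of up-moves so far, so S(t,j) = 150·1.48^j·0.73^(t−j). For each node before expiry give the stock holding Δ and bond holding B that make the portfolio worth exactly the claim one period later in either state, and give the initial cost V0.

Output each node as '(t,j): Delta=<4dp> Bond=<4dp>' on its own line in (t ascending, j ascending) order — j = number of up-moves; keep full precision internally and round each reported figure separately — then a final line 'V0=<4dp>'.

The replicating-portfolio and risk-neutral prices coincide; use p* = (1.3−0.73)/(1.48−0.73) = 0.7600 for the latter.
Terminal values V(1,·): V(1,0)=1.0000, V(1,1)=0.0000
Node (0,0) S=150.0000: V=(p*·0.0000+(1−p*)·1.0000)/1.3=0.1846; Δ=(0.0000−1.0000)/(222.0000−109.5000)=-0.0089; B=V−Δ·S=1.5179
Self-financing check: at every node Δ·S+B equals the discounted successor values.

(0,0): Delta=-0.0089 Bond=1.5179
V0=0.1846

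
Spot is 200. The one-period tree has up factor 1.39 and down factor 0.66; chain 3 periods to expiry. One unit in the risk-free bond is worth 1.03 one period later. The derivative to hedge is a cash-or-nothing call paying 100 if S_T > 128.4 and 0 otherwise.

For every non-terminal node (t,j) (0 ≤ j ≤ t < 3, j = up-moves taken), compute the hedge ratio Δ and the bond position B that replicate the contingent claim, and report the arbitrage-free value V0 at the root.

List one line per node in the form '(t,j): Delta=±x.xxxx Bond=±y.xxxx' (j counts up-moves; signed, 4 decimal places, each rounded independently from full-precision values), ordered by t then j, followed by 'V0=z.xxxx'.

(0,0): Delta=0.3227 Bond=-17.8520
(1,0): Delta=0.5107 Bond=-43.1942
(1,1): Delta=0.2359 Bond=5.7486
(2,0): Delta=0.0000 Bond=0.0000
(2,1): Delta=0.7466 Bond=-87.7776
(2,2): Delta=0.0000 Bond=97.0874
V0=46.6972

Since d<R<u, set p* = (R−d)/(u−d) = 0.5068; price each node as the discounted p*-expectation of its children.
At expiry t=3: V(3,0)=0.0000, V(3,1)=0.0000, V(3,2)=100.0000, V(3,3)=100.0000
  t=2,j=0: stock 87.1200 → up 121.0968 (V=0.0000), down 57.4992 (V=0.0000). Price 0.0000; hedge Δ=0.0000, bond B=0.0000.
  t=2,j=1: stock 183.4800 → up 255.0372 (V=100.0000), down 121.0968 (V=0.0000). Price 49.2087; hedge Δ=0.7466, bond B=-87.7776.
  t=2,j=2: stock 386.4200 → up 537.1238 (V=100.0000), down 255.0372 (V=100.0000). Price 97.0874; hedge Δ=0.0000, bond B=97.0874.
  t=1,j=0: stock 132.0000 → up 183.4800 (V=49.2087), down 87.1200 (V=0.0000). Price 24.2149; hedge Δ=0.5107, bond B=-43.1942.
  t=1,j=1: stock 278.0000 → up 386.4200 (V=97.0874), down 183.4800 (V=49.2087). Price 71.3359; hedge Δ=0.2359, bond B=5.7486.
  t=0,j=0: stock 200.0000 → up 278.0000 (V=71.3359), down 132.0000 (V=24.2149). Price 46.6972; hedge Δ=0.3227, bond B=-17.8520.
Each (Δ,B) replicates both successor values, so the strategy is self-financing and V0 is arbitrage-free.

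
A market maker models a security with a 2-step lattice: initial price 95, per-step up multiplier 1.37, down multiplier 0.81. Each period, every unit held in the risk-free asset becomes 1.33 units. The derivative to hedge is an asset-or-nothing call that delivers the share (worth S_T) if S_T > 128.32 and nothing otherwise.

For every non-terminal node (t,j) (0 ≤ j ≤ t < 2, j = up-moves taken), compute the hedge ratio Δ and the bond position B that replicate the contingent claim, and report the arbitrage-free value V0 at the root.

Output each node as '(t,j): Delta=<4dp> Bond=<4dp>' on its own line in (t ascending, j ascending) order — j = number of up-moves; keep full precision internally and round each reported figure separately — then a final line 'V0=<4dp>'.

(0,0): Delta=2.3400 Bond=-135.3860
(1,0): Delta=0.0000 Bond=0.0000
(1,1): Delta=2.4464 Bond=-193.9144
V0=86.9145

Under the risk-neutral measure, an up-move has probability p* = (R−d)/(u−d) = 0.9286 and values discount at R = 1.33.
Payoff layer (t=2): V(2,0)=0.0000, V(2,1)=0.0000, V(2,2)=178.3055
(1,0): S=76.9500. Δ = (V_up−V_dn)/(S_up−S_dn) = (0.0000−0.0000)/(105.4215−62.3295) = 0.0000. V = [p*·0.0000 + (1−p*)·0.0000]/1.33 = 0.0000. B = V − Δ·S = 0.0000.
(1,1): S=130.1500. Δ = (V_up−V_dn)/(S_up−S_dn) = (178.3055−0.0000)/(178.3055−105.4215) = 2.4464. V = [p*·178.3055 + (1−p*)·0.0000]/1.33 = 124.4883. B = V − Δ·S = -193.9144.
(0,0): S=95.0000. Δ = (V_up−V_dn)/(S_up−S_dn) = (124.4883−0.0000)/(130.1500−76.9500) = 2.3400. V = [p*·124.4883 + (1−p*)·0.0000]/1.33 = 86.9145. B = V − Δ·S = -135.3860.
Each (Δ,B) replicates both successor values, so the strategy is self-financing and V0 is arbitrage-free.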